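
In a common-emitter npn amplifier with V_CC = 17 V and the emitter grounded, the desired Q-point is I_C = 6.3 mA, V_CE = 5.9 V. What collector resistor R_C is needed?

R_C ≈ 1.8 kΩ

Collector loop: V_CC = I_C·R_C + V_CE.
R_C = (V_CC − V_CE)/I_C = (17 − 5.9)/6.3 = 1.76 kΩ.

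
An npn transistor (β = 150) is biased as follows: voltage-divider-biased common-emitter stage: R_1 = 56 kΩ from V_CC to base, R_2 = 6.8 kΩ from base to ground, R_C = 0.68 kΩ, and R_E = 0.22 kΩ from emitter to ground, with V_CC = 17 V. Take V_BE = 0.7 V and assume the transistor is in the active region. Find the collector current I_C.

Thevenize the base divider: V_Th = V_CC·R_2/(R_1+R_2) = 17×6.8/62.8 = 1.84 V, R_Th = R_1‖R_2 = 6.06 kΩ.
Base-emitter loop: V_Th = I_B·R_Th + V_BE + (β+1)I_B·R_E, so I_B = (1.84 − 0.7) / (6.06 + 151×0.22) = 0.029 mA.
I_C = β·I_B = 150×0.029 = 4.36 mA, and I_E = (β+1)I_B = 4.38 mA.
V_CE = V_CC − I_C·R_C − I_E·R_E = 17 − 4.36×0.68 − 4.38×0.22 = 13.1 V.
V_CE = 13.1 V > 0.2 V confirms active-region operation.

I_C ≈ 4.4 mA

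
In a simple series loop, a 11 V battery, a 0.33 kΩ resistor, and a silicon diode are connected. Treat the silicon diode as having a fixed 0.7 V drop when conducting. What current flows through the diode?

I ≈ 31 mA

KVL around the loop: 11 = V_D + I·R = 0.7 + I × 0.33 kΩ.
So I = (11 − 0.7) / 0.33 kΩ = 10.3 / 0.33 = 31.2 mA.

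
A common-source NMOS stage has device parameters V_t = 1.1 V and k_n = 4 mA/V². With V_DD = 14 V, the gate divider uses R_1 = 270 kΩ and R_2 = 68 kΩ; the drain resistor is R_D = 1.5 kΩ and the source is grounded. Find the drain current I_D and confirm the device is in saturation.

I_D ≈ 5.9 mA

V_G = V_DD·R_2/(R_1+R_2) = 14×68/338 = 2.82 V. With the source grounded, V_GS = V_G = 2.82 V.
Assume saturation: I_D = (k_n/2)(V_GS − V_t)² = (4/2)×(2.82 − 1.1)² = 2×1.72² = 5.89 mA.
V_DS = V_DD − I_D·R_D = 14 − 5.89×1.5 = 5.16 V.
Saturation requires V_DS ≥ V_GS − V_t = 1.72 V; 5.16 ≥ 1.72 ✓.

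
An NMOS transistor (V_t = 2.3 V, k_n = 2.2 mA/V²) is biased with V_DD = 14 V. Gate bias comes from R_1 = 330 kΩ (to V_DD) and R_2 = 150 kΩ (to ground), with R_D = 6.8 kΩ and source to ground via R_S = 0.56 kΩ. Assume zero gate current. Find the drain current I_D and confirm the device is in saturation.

I_D ≈ 1.6 mA

V_G = V_DD·R_2/(R_1+R_2) = 14×150/480 = 4.38 V.
Assume saturation: I_D = (k_n/2)(V_GS − V_t)² with V_GS = V_G − I_D·R_S = 4.38 − 0.56·I_D.
Substituting gives 0.345·I_D² − 3.56·I_D + 4.74 = 0, with roots I_D = 1.57 or 8.74 mA.
The root I_D = 8.74 mA gives V_GS = -0.519 V ≤ V_t, so take I_D = 1.57 mA.
Then V_GS = 3.5 V and V_DS = V_DD − I_D(R_D+R_S) = 14 − 1.57×7.36 = 2.44 V.
Saturation requires V_DS ≥ V_GS − V_t = 1.2 V; 2.44 ≥ 1.2 ✓.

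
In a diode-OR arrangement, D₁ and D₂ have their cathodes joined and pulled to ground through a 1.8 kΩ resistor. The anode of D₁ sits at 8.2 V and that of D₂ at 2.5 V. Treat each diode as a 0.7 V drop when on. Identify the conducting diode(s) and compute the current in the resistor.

Only D₁ conducts; I_R ≈ 4.2 mA

Assume both conduct. Then node N would need to be at both 8.2−0.7 = 7.5 V and 2.5−0.7 = 1.8 V, which is impossible.
Assume only D₁ conducts: V_N = 8.2 − 0.7 = 7.5 V, so I_R = 7.5/1.8 = 4.17 mA.
Check D₂: its anode-to-cathode voltage is 2.5 − 7.5 = -5 V < 0.7 V, so it is off. The assumption is consistent.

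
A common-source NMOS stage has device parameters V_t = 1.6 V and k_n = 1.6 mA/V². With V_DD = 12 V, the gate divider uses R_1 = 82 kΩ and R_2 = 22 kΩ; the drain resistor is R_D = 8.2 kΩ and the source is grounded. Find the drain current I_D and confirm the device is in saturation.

V_G = V_DD·R_2/(R_1+R_2) = 12×22/104 = 2.54 V. With the source grounded, V_GS = V_G = 2.54 V.
Assume saturation: I_D = (k_n/2)(V_GS − V_t)² = (1.6/2)×(2.54 − 1.6)² = 0.8×0.938² = 0.705 mA.
V_DS = V_DD − I_D·R_D = 12 − 0.705×8.2 = 6.22 V.
Saturation requires V_DS ≥ V_GS − V_t = 0.938 V; 6.22 ≥ 0.938 ✓.

I_D ≈ 0.7 mA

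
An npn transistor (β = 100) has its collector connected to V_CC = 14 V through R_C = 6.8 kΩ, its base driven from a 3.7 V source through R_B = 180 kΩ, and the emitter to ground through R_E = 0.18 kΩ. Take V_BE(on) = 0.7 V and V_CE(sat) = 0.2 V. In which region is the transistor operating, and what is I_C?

active; I_C ≈ 1.5 mA

Assume active. Base-emitter loop: I_B = (V_BB − V_BE)/(R_B + (β+1)R_E) = (3.7 − 0.7)/(180 + 101×0.18) = 0.0151 mA.
I_C = β·I_B = 100×0.0151 = 1.51 mA.
V_CE = V_CC − I_C·R_C − I_E·R_E = 14 − 1.51×6.8 − 1.53×0.18 = 3.43 V > V_CE(sat), so the active-region assumption holds.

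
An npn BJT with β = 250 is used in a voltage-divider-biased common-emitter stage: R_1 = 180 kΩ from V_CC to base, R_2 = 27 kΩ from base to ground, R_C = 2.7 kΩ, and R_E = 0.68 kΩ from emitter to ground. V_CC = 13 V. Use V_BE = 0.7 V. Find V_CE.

V_CE ≈ 8.7 V

Thevenize the base divider: V_Th = V_CC·R_2/(R_1+R_2) = 13×27/207 = 1.7 V, R_Th = R_1‖R_2 = 23.5 kΩ.
Base-emitter loop: V_Th = I_B·R_Th + V_BE + (β+1)I_B·R_E, so I_B = (1.7 − 0.7) / (23.5 + 251×0.68) = 0.00513 mA.
I_C = β·I_B = 250×0.00513 = 1.28 mA, and I_E = (β+1)I_B = 1.29 mA.
V_CE = V_CC − I_C·R_C − I_E·R_E = 13 − 1.28×2.7 − 1.29×0.68 = 8.66 V.
V_CE = 8.66 V > 0.2 V confirms active-region operation.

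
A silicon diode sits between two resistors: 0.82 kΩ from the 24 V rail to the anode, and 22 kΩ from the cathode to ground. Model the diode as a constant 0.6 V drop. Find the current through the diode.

I ≈ 1 mA

The two resistors are in series with the diode, so KVL gives 24 = I·0.82 + 0.6 + I·22.
I = (24 − 0.6) / (0.82 + 22) kΩ = 23.4 / 22.8 = 1.03 mA.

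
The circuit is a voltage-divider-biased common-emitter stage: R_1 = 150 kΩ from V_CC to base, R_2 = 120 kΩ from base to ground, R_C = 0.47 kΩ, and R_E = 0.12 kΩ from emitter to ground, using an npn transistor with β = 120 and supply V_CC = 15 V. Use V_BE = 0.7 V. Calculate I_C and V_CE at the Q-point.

I_C ≈ 8.8 mA, V_CE ≈ 9.8 V

Thevenize the base divider: V_Th = V_CC·R_2/(R_1+R_2) = 15×120/270 = 6.67 V, R_Th = R_1‖R_2 = 66.7 kΩ.
Base-emitter loop: V_Th = I_B·R_Th + V_BE + (β+1)I_B·R_E, so I_B = (6.67 − 0.7) / (66.7 + 121×0.12) = 0.0735 mA.
I_C = β·I_B = 120×0.0735 = 8.82 mA, and I_E = (β+1)I_B = 8.89 mA.
V_CE = V_CC − I_C·R_C − I_E·R_E = 15 − 8.82×0.47 − 8.89×0.12 = 9.79 V.
V_CE = 9.79 V > 0.2 V confirms active-region operation.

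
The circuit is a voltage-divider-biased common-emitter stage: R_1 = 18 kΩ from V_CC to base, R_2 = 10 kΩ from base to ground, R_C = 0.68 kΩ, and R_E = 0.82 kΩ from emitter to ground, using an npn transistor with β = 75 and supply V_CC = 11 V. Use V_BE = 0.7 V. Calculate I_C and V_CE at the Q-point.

Thevenize the base divider: V_Th = V_CC·R_2/(R_1+R_2) = 11×10/28 = 3.93 V, R_Th = R_1‖R_2 = 6.43 kΩ.
Base-emitter loop: V_Th = I_B·R_Th + V_BE + (β+1)I_B·R_E, so I_B = (3.93 − 0.7) / (6.43 + 76×0.82) = 0.047 mA.
I_C = β·I_B = 75×0.047 = 3.52 mA, and I_E = (β+1)I_B = 3.57 mA.
V_CE = V_CC − I_C·R_C − I_E·R_E = 11 − 3.52×0.68 − 3.57×0.82 = 5.68 V.
V_CE = 5.68 V > 0.2 V confirms active-region operation.

I_C ≈ 3.5 mA, V_CE ≈ 5.7 V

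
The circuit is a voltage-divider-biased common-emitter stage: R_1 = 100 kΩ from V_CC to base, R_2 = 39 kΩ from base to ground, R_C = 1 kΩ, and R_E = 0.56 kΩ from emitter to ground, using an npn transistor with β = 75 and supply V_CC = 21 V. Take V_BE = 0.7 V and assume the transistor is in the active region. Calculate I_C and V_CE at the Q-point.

I_C ≈ 5.5 mA, V_CE ≈ 12 V

Thevenize the base divider: V_Th = V_CC·R_2/(R_1+R_2) = 21×39/139 = 5.89 V, R_Th = R_1‖R_2 = 28.1 kΩ.
Base-emitter loop: V_Th = I_B·R_Th + V_BE + (β+1)I_B·R_E, so I_B = (5.89 − 0.7) / (28.1 + 76×0.56) = 0.0735 mA.
I_C = β·I_B = 75×0.0735 = 5.51 mA, and I_E = (β+1)I_B = 5.59 mA.
V_CE = V_CC − I_C·R_C − I_E·R_E = 21 − 5.51×1 − 5.59×0.56 = 12.4 V.
V_CE = 12.4 V > 0.2 V confirms active-region operation.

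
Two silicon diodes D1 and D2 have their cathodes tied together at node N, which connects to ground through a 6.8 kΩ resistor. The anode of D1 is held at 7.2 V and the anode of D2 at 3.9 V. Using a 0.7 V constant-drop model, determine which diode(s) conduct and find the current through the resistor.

Assume both conduct. Then node N would need to be at both 7.2−0.7 = 6.5 V and 3.9−0.7 = 3.2 V, which is impossible.
Assume only D1 conducts: V_N = 7.2 − 0.7 = 6.5 V, so I_R = 6.5/6.8 = 0.956 mA.
Check D2: its anode-to-cathode voltage is 3.9 − 6.5 = -2.6 V < 0.7 V, so it is off. The assumption is consistent.

Only D1 conducts; I_R ≈ 0.96 mA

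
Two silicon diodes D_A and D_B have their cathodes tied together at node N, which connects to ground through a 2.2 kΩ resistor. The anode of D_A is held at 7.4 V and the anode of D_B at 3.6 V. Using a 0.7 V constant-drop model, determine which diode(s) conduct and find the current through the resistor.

Assume both conduct. Then node N would need to be at both 7.4−0.7 = 6.7 V and 3.6−0.7 = 2.9 V, which is impossible.
Assume only D_A conducts: V_N = 7.4 − 0.7 = 6.7 V, so I_R = 6.7/2.2 = 3.05 mA.
Check D_B: its anode-to-cathode voltage is 3.6 − 6.7 = -3.1 V < 0.7 V, so it is off. The assumption is consistent.

Only D_A conducts; I_R ≈ 3 mA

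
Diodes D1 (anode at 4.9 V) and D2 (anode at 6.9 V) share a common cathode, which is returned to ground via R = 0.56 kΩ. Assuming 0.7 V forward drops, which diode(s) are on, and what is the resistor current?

Assume both conduct. Then node N would need to be at both 4.9−0.7 = 4.2 V and 6.9−0.7 = 6.2 V, which is impossible.
Assume only D2 conducts: V_N = 6.9 − 0.7 = 6.2 V, so I_R = 6.2/0.56 = 11.1 mA.
Check D1: its anode-to-cathode voltage is 4.9 − 6.2 = -1.3 V < 0.7 V, so it is off. The assumption is consistent.

Only D2 conducts; I_R ≈ 11 mA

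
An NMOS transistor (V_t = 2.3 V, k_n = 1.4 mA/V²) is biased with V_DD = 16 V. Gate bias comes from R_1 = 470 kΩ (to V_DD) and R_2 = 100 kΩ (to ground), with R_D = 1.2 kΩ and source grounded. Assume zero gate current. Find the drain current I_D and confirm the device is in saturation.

I_D ≈ 0.18 mA

V_G = V_DD·R_2/(R_1+R_2) = 16×100/570 = 2.81 V. With the source grounded, V_GS = V_G = 2.81 V.
Assume saturation: I_D = (k_n/2)(V_GS − V_t)² = (1.4/2)×(2.81 − 2.3)² = 0.7×0.507² = 0.18 mA.
V_DS = V_DD − I_D·R_D = 16 − 0.18×1.2 = 15.8 V.
Saturation requires V_DS ≥ V_GS − V_t = 0.507 V; 15.8 ≥ 0.507 ✓.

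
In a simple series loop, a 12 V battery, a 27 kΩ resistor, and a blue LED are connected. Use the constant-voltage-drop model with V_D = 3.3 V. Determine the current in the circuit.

I ≈ 0.32 mA

KVL around the loop: 12 = V_D + I·R = 3.3 + I × 27 kΩ.
So I = (12 − 3.3) / 27 kΩ = 8.7 / 27 = 0.322 mA.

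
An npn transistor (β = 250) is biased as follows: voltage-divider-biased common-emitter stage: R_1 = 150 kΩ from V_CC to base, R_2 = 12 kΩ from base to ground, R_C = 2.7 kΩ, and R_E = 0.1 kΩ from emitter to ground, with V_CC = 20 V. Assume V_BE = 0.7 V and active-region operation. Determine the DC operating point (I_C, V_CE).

I_C ≈ 5.4 mA, V_CE ≈ 4.9 V

Thevenize the base divider: V_Th = V_CC·R_2/(R_1+R_2) = 20×12/162 = 1.48 V, R_Th = R_1‖R_2 = 11.1 kΩ.
Base-emitter loop: V_Th = I_B·R_Th + V_BE + (β+1)I_B·R_E, so I_B = (1.48 − 0.7) / (11.1 + 251×0.1) = 0.0216 mA.
I_C = β·I_B = 250×0.0216 = 5.4 mA, and I_E = (β+1)I_B = 5.42 mA.
V_CE = V_CC − I_C·R_C − I_E·R_E = 20 − 5.4×2.7 − 5.42×0.1 = 4.89 V.
V_CE = 4.89 V > 0.2 V confirms active-region operation.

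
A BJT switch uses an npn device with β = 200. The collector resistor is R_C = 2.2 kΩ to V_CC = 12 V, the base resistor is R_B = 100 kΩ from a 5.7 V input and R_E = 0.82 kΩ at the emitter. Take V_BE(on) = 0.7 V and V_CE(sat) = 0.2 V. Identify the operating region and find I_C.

Assume active. Base-emitter loop: I_B = (V_BB − V_BE)/(R_B + (β+1)R_E) = (5.7 − 0.7)/(100 + 201×0.82) = 0.0189 mA.
I_C = β·I_B = 200×0.0189 = 3.78 mA.
V_CE = V_CC − I_C·R_C − I_E·R_E = 12 − 3.78×2.2 − 3.8×0.82 = 0.581 V > V_CE(sat), so the active-region assumption holds.

active; I_C ≈ 3.8 mA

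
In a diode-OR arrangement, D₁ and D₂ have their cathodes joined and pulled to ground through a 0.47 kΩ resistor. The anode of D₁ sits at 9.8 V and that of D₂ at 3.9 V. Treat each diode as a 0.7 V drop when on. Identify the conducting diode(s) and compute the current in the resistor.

Only D₁ conducts; I_R ≈ 19 mA

Assume both conduct. Then node N would need to be at both 9.8−0.7 = 9.1 V and 3.9−0.7 = 3.2 V, which is impossible.
Assume only D₁ conducts: V_N = 9.8 − 0.7 = 9.1 V, so I_R = 9.1/0.47 = 19.4 mA.
Check D₂: its anode-to-cathode voltage is 3.9 − 9.1 = -5.2 V < 0.7 V, so it is off. The assumption is consistent.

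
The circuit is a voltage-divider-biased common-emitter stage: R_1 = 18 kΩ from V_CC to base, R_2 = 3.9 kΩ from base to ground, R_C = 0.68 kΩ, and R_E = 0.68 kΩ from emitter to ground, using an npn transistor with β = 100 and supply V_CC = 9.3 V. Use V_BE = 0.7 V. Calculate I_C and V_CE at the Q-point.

I_C ≈ 1.3 mA, V_CE ≈ 7.5 V

Thevenize the base divider: V_Th = V_CC·R_2/(R_1+R_2) = 9.3×3.9/21.9 = 1.66 V, R_Th = R_1‖R_2 = 3.21 kΩ.
Base-emitter loop: V_Th = I_B·R_Th + V_BE + (β+1)I_B·R_E, so I_B = (1.66 − 0.7) / (3.21 + 101×0.68) = 0.0133 mA.
I_C = β·I_B = 100×0.0133 = 1.33 mA, and I_E = (β+1)I_B = 1.34 mA.
V_CE = V_CC − I_C·R_C − I_E·R_E = 9.3 − 1.33×0.68 − 1.34×0.68 = 7.48 V.
V_CE = 7.48 V > 0.2 V confirms active-region operation.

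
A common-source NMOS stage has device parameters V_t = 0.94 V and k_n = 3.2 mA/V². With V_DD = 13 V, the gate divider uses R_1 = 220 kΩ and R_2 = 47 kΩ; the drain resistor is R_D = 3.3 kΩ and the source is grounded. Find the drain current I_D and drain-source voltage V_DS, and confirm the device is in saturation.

I_D ≈ 2.9 mA, V_DS ≈ 3.4 V

V_G = V_DD·R_2/(R_1+R_2) = 13×47/267 = 2.29 V. With the source grounded, V_GS = V_G = 2.29 V.
Assume saturation: I_D = (k_n/2)(V_GS − V_t)² = (3.2/2)×(2.29 − 0.94)² = 1.6×1.35² = 2.91 mA.
V_DS = V_DD − I_D·R_D = 13 − 2.91×3.3 = 3.4 V.
Saturation requires V_DS ≥ V_GS − V_t = 1.35 V; 3.4 ≥ 1.35 ✓.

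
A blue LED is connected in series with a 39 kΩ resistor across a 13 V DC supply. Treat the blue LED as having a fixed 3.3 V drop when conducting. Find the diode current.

I ≈ 0.25 mA

KVL around the loop: 13 = V_D + I·R = 3.3 + I × 39 kΩ.
So I = (13 − 3.3) / 39 kΩ = 9.7 / 39 = 0.249 mA.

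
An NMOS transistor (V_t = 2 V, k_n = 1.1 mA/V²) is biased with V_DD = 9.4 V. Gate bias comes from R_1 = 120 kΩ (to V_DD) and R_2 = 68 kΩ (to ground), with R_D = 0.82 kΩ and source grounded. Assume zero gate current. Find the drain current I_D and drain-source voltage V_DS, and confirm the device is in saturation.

V_G = V_DD·R_2/(R_1+R_2) = 9.4×68/188 = 3.4 V. With the source grounded, V_GS = V_G = 3.4 V.
Assume saturation: I_D = (k_n/2)(V_GS − V_t)² = (1.1/2)×(3.4 − 2)² = 0.55×1.4² = 1.08 mA.
V_DS = V_DD − I_D·R_D = 9.4 − 1.08×0.82 = 8.52 V.
Saturation requires V_DS ≥ V_GS − V_t = 1.4 V; 8.52 ≥ 1.4 ✓.

I_D ≈ 1.1 mA, V_DS ≈ 8.5 V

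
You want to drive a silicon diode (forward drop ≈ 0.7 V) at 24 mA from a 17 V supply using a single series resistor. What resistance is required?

The resistor drops V_S − V_D = 17 − 0.7 = 16.3 V at 24 mA.
R = 16.3 V / 24 mA = 0.679 kΩ.

R ≈ 0.68 kΩ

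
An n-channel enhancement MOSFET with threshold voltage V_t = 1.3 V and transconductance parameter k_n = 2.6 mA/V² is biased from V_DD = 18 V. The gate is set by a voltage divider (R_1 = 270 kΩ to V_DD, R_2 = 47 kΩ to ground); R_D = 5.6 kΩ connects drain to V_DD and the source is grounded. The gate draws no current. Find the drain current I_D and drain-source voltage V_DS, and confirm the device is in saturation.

V_G = V_DD·R_2/(R_1+R_2) = 18×47/317 = 2.67 V. With the source grounded, V_GS = V_G = 2.67 V.
Assume saturation: I_D = (k_n/2)(V_GS − V_t)² = (2.6/2)×(2.67 − 1.3)² = 1.3×1.37² = 2.44 mA.
V_DS = V_DD − I_D·R_D = 18 − 2.44×5.6 = 4.36 V.
Saturation requires V_DS ≥ V_GS − V_t = 1.37 V; 4.36 ≥ 1.37 ✓.

I_D ≈ 2.4 mA, V_DS ≈ 4.4 V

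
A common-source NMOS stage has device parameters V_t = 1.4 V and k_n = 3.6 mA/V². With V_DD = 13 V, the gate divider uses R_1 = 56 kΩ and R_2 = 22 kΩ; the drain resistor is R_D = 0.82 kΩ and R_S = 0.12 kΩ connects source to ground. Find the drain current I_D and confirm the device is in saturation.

I_D ≈ 5 mA

V_G = V_DD·R_2/(R_1+R_2) = 13×22/78 = 3.67 V.
Assume saturation: I_D = (k_n/2)(V_GS − V_t)² with V_GS = V_G − I_D·R_S = 3.67 − 0.12·I_D.
Substituting gives 0.0259·I_D² − 1.98·I_D + 9.25 = 0, with roots I_D = 5 or 71.4 mA.
The root I_D = 71.4 mA gives V_GS = -4.9 V ≤ V_t, so take I_D = 5 mA.
Then V_GS = 3.07 V and V_DS = V_DD − I_D(R_D+R_S) = 13 − 5×0.94 = 8.3 V.
Saturation requires V_DS ≥ V_GS − V_t = 1.67 V; 8.3 ≥ 1.67 ✓.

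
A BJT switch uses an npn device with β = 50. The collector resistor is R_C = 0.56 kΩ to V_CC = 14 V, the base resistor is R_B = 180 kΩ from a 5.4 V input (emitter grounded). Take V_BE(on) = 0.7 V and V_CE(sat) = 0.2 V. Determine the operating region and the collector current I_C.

active; I_C ≈ 1.3 mA

Assume active. Base-emitter loop: I_B = (V_BB − V_BE)/R_B = (5.4 − 0.7)/180 = 0.0261 mA.
I_C = β·I_B = 50×0.0261 = 1.31 mA.
V_CE = V_CC − I_C·R_C = 14 − 1.31×0.56 = 13.3 V > V_CE(sat), so the active-region assumption holds.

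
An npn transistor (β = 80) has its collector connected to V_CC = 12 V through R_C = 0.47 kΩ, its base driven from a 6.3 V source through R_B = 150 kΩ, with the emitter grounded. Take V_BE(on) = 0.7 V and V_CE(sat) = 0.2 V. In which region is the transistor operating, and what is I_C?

active; I_C ≈ 3 mA

Assume active. Base-emitter loop: I_B = (V_BB − V_BE)/R_B = (6.3 − 0.7)/150 = 0.0373 mA.
I_C = β·I_B = 80×0.0373 = 2.99 mA.
V_CE = V_CC − I_C·R_C = 12 − 2.99×0.47 = 10.6 V > V_CE(sat), so the active-region assumption holds.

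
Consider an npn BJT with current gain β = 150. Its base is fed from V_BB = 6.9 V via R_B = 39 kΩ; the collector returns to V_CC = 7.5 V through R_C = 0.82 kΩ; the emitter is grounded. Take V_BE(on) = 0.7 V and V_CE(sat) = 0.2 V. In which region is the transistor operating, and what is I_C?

Assume active: I_B = (6.9 − 0.7)/39 = 0.159 mA, giving I_C = β·I_B = 23.8 mA.
But then V_CE = 7.5 − 23.8×0.82 = -12.1 V < V_CE(sat) = 0.2 V — impossible in the active region.
So the transistor is saturated. With V_CE = 0.2 V, I_C = (V_CC − 0.2)/R_C = 7.3/0.82 = 8.9 mA.
Check: β·I_B = 23.8 mA > I_C = 8.9 mA, confirming saturation.

saturation; I_C ≈ 8.9 mA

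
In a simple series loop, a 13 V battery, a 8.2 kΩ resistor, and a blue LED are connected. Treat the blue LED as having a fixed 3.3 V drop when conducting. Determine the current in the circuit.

I ≈ 1.2 mA

KVL around the loop: 13 = V_D + I·R = 3.3 + I × 8.2 kΩ.
So I = (13 − 3.3) / 8.2 kΩ = 9.7 / 8.2 = 1.18 mA.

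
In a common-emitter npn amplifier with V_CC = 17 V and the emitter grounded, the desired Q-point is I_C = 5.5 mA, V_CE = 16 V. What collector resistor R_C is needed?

Collector loop: V_CC = I_C·R_C + V_CE.
R_C = (V_CC − V_CE)/I_C = (17 − 16)/5.5 = 0.182 kΩ.

R_C ≈ 0.18 kΩ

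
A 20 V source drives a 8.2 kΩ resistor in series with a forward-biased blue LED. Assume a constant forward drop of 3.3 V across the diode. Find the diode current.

KVL around the loop: 20 = V_D + I·R = 3.3 + I × 8.2 kΩ.
So I = (20 − 3.3) / 8.2 kΩ = 16.7 / 8.2 = 2.04 mA.

I ≈ 2 mA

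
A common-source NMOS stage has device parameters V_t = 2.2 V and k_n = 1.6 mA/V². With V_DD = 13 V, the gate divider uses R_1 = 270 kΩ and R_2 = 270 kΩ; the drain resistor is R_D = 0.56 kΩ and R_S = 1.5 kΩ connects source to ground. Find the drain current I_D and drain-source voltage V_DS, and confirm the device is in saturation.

I_D ≈ 1.9 mA, V_DS ≈ 9.2 V

V_G = V_DD·R_2/(R_1+R_2) = 13×270/540 = 6.5 V.
Assume saturation: I_D = (k_n/2)(V_GS − V_t)² with V_GS = V_G − I_D·R_S = 6.5 − 1.5·I_D.
Substituting gives 1.8·I_D² − 11.3·I_D + 14.8 = 0, with roots I_D = 1.85 or 4.44 mA.
The root I_D = 4.44 mA gives V_GS = -0.155 V ≤ V_t, so take I_D = 1.85 mA.
Then V_GS = 3.72 V and V_DS = V_DD − I_D(R_D+R_S) = 13 − 1.85×2.06 = 9.18 V.
Saturation requires V_DS ≥ V_GS − V_t = 1.52 V; 9.18 ≥ 1.52 ✓.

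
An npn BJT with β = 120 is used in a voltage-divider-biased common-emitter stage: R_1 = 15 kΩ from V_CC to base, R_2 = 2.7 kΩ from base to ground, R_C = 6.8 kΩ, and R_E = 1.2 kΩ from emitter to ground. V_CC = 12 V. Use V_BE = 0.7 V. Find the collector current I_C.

Thevenize the base divider: V_Th = V_CC·R_2/(R_1+R_2) = 12×2.7/17.7 = 1.83 V, R_Th = R_1‖R_2 = 2.29 kΩ.
Base-emitter loop: V_Th = I_B·R_Th + V_BE + (β+1)I_B·R_E, so I_B = (1.83 − 0.7) / (2.29 + 121×1.2) = 0.00767 mA.
I_C = β·I_B = 120×0.00767 = 0.92 mA, and I_E = (β+1)I_B = 0.927 mA.
V_CE = V_CC − I_C·R_C − I_E·R_E = 12 − 0.92×6.8 − 0.927×1.2 = 4.63 V.
V_CE = 4.63 V > 0.2 V confirms active-region operation.

I_C ≈ 0.92 mA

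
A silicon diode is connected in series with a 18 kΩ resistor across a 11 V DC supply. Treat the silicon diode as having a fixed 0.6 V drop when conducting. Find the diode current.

I ≈ 0.58 mA

KVL around the loop: 11 = V_D + I·R = 0.6 + I × 18 kΩ.
So I = (11 − 0.6) / 18 kΩ = 10.4 / 18 = 0.578 mA.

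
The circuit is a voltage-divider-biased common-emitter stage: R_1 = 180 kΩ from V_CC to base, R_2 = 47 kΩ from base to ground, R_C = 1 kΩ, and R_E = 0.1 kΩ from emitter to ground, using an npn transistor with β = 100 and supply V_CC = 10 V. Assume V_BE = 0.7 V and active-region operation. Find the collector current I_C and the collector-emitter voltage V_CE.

I_C ≈ 2.9 mA, V_CE ≈ 6.8 V

Thevenize the base divider: V_Th = V_CC·R_2/(R_1+R_2) = 10×47/227 = 2.07 V, R_Th = R_1‖R_2 = 37.3 kΩ.
Base-emitter loop: V_Th = I_B·R_Th + V_BE + (β+1)I_B·R_E, so I_B = (2.07 − 0.7) / (37.3 + 101×0.1) = 0.0289 mA.
I_C = β·I_B = 100×0.0289 = 2.89 mA, and I_E = (β+1)I_B = 2.92 mA.
V_CE = V_CC − I_C·R_C − I_E·R_E = 10 − 2.89×1 − 2.92×0.1 = 6.81 V.
V_CE = 6.81 V > 0.2 V confirms active-region operation.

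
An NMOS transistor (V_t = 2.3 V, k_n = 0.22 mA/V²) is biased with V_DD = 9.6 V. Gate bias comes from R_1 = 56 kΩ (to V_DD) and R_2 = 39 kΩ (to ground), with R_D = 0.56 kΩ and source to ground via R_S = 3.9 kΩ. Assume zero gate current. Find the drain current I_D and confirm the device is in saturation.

I_D ≈ 0.14 mA

V_G = V_DD·R_2/(R_1+R_2) = 9.6×39/95 = 3.94 V.
Assume saturation: I_D = (k_n/2)(V_GS − V_t)² with V_GS = V_G − I_D·R_S = 3.94 − 3.9·I_D.
Substituting gives 1.67·I_D² − 2.41·I_D + 0.296 = 0, with roots I_D = 0.136 or 1.3 mA.
The root I_D = 1.3 mA gives V_GS = -1.14 V ≤ V_t, so take I_D = 0.136 mA.
Then V_GS = 3.41 V and V_DS = V_DD − I_D(R_D+R_S) = 9.6 − 0.136×4.46 = 8.99 V.
Saturation requires V_DS ≥ V_GS − V_t = 1.11 V; 8.99 ≥ 1.11 ✓.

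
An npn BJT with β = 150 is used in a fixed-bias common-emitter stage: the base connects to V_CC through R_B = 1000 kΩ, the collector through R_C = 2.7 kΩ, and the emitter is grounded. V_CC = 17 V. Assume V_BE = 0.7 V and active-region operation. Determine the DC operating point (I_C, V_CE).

Base loop: V_CC = I_B·R_B + V_BE, so I_B = (17 − 0.7)/1000 kΩ = 0.0163 mA.
In the active region I_C = β·I_B = 150 × 0.0163 = 2.45 mA.
Collector loop: V_CE = V_CC − I_C·R_C = 17 − 2.45×2.7 = 10.4 V.
Since V_CE = 10.4 V > V_CE(sat) ≈ 0.2 V, the transistor is in the active region as assumed.

I_C ≈ 2.4 mA, V_CE ≈ 10 V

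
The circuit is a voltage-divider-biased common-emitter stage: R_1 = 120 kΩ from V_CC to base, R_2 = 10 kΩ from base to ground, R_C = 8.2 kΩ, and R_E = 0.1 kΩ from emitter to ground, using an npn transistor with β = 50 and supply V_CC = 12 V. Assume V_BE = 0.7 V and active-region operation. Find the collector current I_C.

I_C ≈ 0.78 mA

Thevenize the base divider: V_Th = V_CC·R_2/(R_1+R_2) = 12×10/130 = 0.923 V, R_Th = R_1‖R_2 = 9.23 kΩ.
Base-emitter loop: V_Th = I_B·R_Th + V_BE + (β+1)I_B·R_E, so I_B = (0.923 − 0.7) / (9.23 + 51×0.1) = 0.0156 mA.
I_C = β·I_B = 50×0.0156 = 0.778 mA, and I_E = (β+1)I_B = 0.794 mA.
V_CE = V_CC − I_C·R_C − I_E·R_E = 12 − 0.778×8.2 − 0.794×0.1 = 5.54 V.
V_CE = 5.54 V > 0.2 V confirms active-region operation.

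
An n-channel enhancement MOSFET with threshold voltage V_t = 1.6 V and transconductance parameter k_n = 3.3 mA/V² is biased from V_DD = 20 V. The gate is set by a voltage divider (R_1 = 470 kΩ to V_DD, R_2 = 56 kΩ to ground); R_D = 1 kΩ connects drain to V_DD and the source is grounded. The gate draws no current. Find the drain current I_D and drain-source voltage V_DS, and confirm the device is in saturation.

V_G = V_DD·R_2/(R_1+R_2) = 20×56/526 = 2.13 V. With the source grounded, V_GS = V_G = 2.13 V.
Assume saturation: I_D = (k_n/2)(V_GS − V_t)² = (3.3/2)×(2.13 − 1.6)² = 1.65×0.529² = 0.462 mA.
V_DS = V_DD − I_D·R_D = 20 − 0.462×1 = 19.5 V.
Saturation requires V_DS ≥ V_GS − V_t = 0.529 V; 19.5 ≥ 0.529 ✓.

I_D ≈ 0.46 mA, V_DS ≈ 20 V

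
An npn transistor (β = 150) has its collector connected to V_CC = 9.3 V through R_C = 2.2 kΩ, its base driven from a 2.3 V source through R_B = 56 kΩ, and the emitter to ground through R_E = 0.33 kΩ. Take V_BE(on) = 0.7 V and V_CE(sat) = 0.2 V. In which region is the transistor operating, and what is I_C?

Assume active. Base-emitter loop: I_B = (V_BB − V_BE)/(R_B + (β+1)R_E) = (2.3 − 0.7)/(56 + 151×0.33) = 0.0151 mA.
I_C = β·I_B = 150×0.0151 = 2.27 mA.
V_CE = V_CC − I_C·R_C − I_E·R_E = 9.3 − 2.27×2.2 − 2.28×0.33 = 3.56 V > V_CE(sat), so the active-region assumption holds.

active; I_C ≈ 2.3 mA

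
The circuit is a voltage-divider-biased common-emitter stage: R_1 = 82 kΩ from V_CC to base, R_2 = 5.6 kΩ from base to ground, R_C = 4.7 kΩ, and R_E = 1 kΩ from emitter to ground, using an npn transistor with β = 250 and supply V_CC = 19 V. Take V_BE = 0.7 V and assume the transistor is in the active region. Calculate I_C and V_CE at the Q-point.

I_C ≈ 0.5 mA, V_CE ≈ 16 V

Thevenize the base divider: V_Th = V_CC·R_2/(R_1+R_2) = 19×5.6/87.6 = 1.21 V, R_Th = R_1‖R_2 = 5.24 kΩ.
Base-emitter loop: V_Th = I_B·R_Th + V_BE + (β+1)I_B·R_E, so I_B = (1.21 − 0.7) / (5.24 + 251×1) = 0.00201 mA.
I_C = β·I_B = 250×0.00201 = 0.502 mA, and I_E = (β+1)I_B = 0.504 mA.
V_CE = V_CC − I_C·R_C − I_E·R_E = 19 − 0.502×4.7 − 0.504×1 = 16.1 V.
V_CE = 16.1 V > 0.2 V confirms active-region operation.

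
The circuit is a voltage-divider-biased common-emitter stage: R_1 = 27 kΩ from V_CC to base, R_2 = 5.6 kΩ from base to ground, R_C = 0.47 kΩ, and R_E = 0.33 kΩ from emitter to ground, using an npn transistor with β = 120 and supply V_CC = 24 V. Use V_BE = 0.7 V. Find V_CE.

Thevenize the base divider: V_Th = V_CC·R_2/(R_1+R_2) = 24×5.6/32.6 = 4.12 V, R_Th = R_1‖R_2 = 4.64 kΩ.
Base-emitter loop: V_Th = I_B·R_Th + V_BE + (β+1)I_B·R_E, so I_B = (4.12 − 0.7) / (4.64 + 121×0.33) = 0.0768 mA.
I_C = β·I_B = 120×0.0768 = 9.22 mA, and I_E = (β+1)I_B = 9.29 mA.
V_CE = V_CC − I_C·R_C − I_E·R_E = 24 − 9.22×0.47 − 9.29×0.33 = 16.6 V.
V_CE = 16.6 V > 0.2 V confirms active-region operation.

V_CE ≈ 17 V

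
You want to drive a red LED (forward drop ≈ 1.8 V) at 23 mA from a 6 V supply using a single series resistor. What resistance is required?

The resistor drops V_S − V_D = 6 − 1.8 = 4.2 V at 23 mA.
R = 4.2 V / 23 mA = 0.183 kΩ.

R ≈ 0.18 kΩ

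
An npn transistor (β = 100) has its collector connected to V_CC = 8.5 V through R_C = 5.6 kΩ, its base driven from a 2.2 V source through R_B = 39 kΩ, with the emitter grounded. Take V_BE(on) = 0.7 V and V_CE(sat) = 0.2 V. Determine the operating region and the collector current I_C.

saturation; I_C ≈ 1.5 mA

Assume active: I_B = (2.2 − 0.7)/39 = 0.0385 mA, giving I_C = β·I_B = 3.85 mA.
But then V_CE = 8.5 − 3.85×5.6 = -13 V < V_CE(sat) = 0.2 V — impossible in the active region.
So the transistor is saturated. With V_CE = 0.2 V, I_C = (V_CC − 0.2)/R_C = 8.3/5.6 = 1.48 mA.
Check: β·I_B = 3.85 mA > I_C = 1.48 mA, confirming saturation.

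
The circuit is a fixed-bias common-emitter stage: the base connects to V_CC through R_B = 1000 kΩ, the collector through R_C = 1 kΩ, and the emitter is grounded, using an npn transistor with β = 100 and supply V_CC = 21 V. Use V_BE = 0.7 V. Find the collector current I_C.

Base loop: V_CC = I_B·R_B + V_BE, so I_B = (21 − 0.7)/1000 kΩ = 0.0203 mA.
In the active region I_C = β·I_B = 100 × 0.0203 = 2.03 mA.
Collector loop: V_CE = V_CC − I_C·R_C = 21 − 2.03×1 = 19 V.
Since V_CE = 19 V > V_CE(sat) ≈ 0.2 V, the transistor is in the active region as assumed.

I_C ≈ 2 mA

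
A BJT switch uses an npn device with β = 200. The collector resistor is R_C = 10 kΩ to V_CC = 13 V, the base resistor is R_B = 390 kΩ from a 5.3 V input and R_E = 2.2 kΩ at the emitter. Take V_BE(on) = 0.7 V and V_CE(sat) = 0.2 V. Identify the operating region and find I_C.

saturation; I_C ≈ 1 mA

Assume active: I_B = (5.3 − 0.7)/(390 + 201×2.2) = 0.00553 mA, I_C = β·I_B = 1.11 mA.
Then V_CE = 13 − 1.11×10 − 1.11×2.2 = -0.499 V < 0.2 V — the active assumption fails.
Re-solve with V_CE = 0.2 V. KCL at the emitter: V_E/R_E = (V_BB−0.7−V_E)/R_B + (V_CC−0.2−V_E)/R_C, giving V_E = 2.32 V.
I_C = (V_CC − 0.2 − V_E)/R_C = (12.8 − 2.32)/10 = 1.05 mA.
Check: I_B = (4.6 − 2.32)/390 = 0.00585 mA, and β·I_B = 1.17 mA > I_C, confirming saturation.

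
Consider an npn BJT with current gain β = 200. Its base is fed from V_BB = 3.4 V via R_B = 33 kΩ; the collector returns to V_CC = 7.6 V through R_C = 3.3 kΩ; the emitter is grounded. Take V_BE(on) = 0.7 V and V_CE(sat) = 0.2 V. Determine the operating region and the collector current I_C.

Assume active: I_B = (3.4 − 0.7)/33 = 0.0818 mA, giving I_C = β·I_B = 16.4 mA.
But then V_CE = 7.6 − 16.4×3.3 = -46.4 V < V_CE(sat) = 0.2 V — impossible in the active region.
So the transistor is saturated. With V_CE = 0.2 V, I_C = (V_CC − 0.2)/R_C = 7.4/3.3 = 2.24 mA.
Check: β·I_B = 16.4 mA > I_C = 2.24 mA, confirming saturation.

saturation; I_C ≈ 2.2 mA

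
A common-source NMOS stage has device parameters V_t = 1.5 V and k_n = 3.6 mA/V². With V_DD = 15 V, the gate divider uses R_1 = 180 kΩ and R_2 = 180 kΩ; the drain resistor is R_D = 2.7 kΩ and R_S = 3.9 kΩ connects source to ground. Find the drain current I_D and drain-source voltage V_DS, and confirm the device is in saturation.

I_D ≈ 1.3 mA, V_DS ≈ 6.3 V

V_G = V_DD·R_2/(R_1+R_2) = 15×180/360 = 7.5 V.
Assume saturation: I_D = (k_n/2)(V_GS − V_t)² with V_GS = V_G − I_D·R_S = 7.5 − 3.9·I_D.
Substituting gives 27.4·I_D² − 85.2·I_D + 64.8 = 0, with roots I_D = 1.32 or 1.79 mA.
The root I_D = 1.79 mA gives V_GS = 0.502 V ≤ V_t, so take I_D = 1.32 mA.
Then V_GS = 2.36 V and V_DS = V_DD − I_D(R_D+R_S) = 15 − 1.32×6.6 = 6.29 V.
Saturation requires V_DS ≥ V_GS − V_t = 0.856 V; 6.29 ≥ 0.856 ✓.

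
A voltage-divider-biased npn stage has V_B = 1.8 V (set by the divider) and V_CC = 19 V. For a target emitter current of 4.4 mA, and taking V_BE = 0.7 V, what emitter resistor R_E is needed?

R_E ≈ 0.25 kΩ

V_E = V_B − V_BE = 1.8 − 0.7 = 1.1 V.
R_E = V_E / I_E = 1.1 / 4.4 = 0.25 kΩ.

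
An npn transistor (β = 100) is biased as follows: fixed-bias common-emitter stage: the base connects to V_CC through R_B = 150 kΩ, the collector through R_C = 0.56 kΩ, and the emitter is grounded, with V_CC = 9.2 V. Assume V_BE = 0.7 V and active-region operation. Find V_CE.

V_CE ≈ 6 V

Base loop: V_CC = I_B·R_B + V_BE, so I_B = (9.2 − 0.7)/150 kΩ = 0.0567 mA.
In the active region I_C = β·I_B = 100 × 0.0567 = 5.67 mA.
Collector loop: V_CE = V_CC − I_C·R_C = 9.2 − 5.67×0.56 = 6.03 V.
Since V_CE = 6.03 V > V_CE(sat) ≈ 0.2 V, the transistor is in the active region as assumed.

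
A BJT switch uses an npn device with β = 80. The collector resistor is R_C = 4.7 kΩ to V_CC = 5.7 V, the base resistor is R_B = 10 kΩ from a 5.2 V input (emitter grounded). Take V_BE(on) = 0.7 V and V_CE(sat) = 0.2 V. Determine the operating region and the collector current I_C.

saturation; I_C ≈ 1.2 mA

Assume active: I_B = (5.2 − 0.7)/10 = 0.45 mA, giving I_C = β·I_B = 36 mA.
But then V_CE = 5.7 − 36×4.7 = -164 V < V_CE(sat) = 0.2 V — impossible in the active region.
So the transistor is saturated. With V_CE = 0.2 V, I_C = (V_CC − 0.2)/R_C = 5.5/4.7 = 1.17 mA.
Check: β·I_B = 36 mA > I_C = 1.17 mA, confirming saturation.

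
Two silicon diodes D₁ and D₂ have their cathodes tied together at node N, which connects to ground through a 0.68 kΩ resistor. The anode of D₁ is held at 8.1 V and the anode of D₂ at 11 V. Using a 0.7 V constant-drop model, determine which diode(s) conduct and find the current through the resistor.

Assume both conduct. Then node N would need to be at both 8.1−0.7 = 7.4 V and 11−0.7 = 10.3 V, which is impossible.
Assume only D₂ conducts: V_N = 11 − 0.7 = 10.3 V, so I_R = 10.3/0.68 = 15.1 mA.
Check D₁: its anode-to-cathode voltage is 8.1 − 10.3 = -2.2 V < 0.7 V, so it is off. The assumption is consistent.

Only D₂ conducts; I_R ≈ 15 mA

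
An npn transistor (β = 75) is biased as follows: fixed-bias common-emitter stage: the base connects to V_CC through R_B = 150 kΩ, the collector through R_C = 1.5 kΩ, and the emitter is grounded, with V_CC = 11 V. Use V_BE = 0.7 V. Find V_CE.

V_CE ≈ 3.3 V

Base loop: V_CC = I_B·R_B + V_BE, so I_B = (11 − 0.7)/150 kΩ = 0.0687 mA.
In the active region I_C = β·I_B = 75 × 0.0687 = 5.15 mA.
Collector loop: V_CE = V_CC − I_C·R_C = 11 − 5.15×1.5 = 3.27 V.
Since V_CE = 3.27 V > V_CE(sat) ≈ 0.2 V, the transistor is in the active region as assumed.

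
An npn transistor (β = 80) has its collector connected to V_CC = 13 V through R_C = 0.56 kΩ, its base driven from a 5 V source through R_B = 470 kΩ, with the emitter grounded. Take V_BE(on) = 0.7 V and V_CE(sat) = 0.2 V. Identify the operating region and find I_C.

Assume active. Base-emitter loop: I_B = (V_BB − V_BE)/R_B = (5 − 0.7)/470 = 0.00915 mA.
I_C = β·I_B = 80×0.00915 = 0.732 mA.
V_CE = V_CC − I_C·R_C = 13 − 0.732×0.56 = 12.6 V > V_CE(sat), so the active-region assumption holds.

active; I_C ≈ 0.73 mA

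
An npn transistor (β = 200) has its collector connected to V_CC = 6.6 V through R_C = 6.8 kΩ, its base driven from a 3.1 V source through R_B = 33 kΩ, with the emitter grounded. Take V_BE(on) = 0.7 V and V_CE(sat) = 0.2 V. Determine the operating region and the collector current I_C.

Assume active: I_B = (3.1 − 0.7)/33 = 0.0727 mA, giving I_C = β·I_B = 14.5 mA.
But then V_CE = 6.6 − 14.5×6.8 = -92.3 V < V_CE(sat) = 0.2 V — impossible in the active region.
So the transistor is saturated. With V_CE = 0.2 V, I_C = (V_CC − 0.2)/R_C = 6.4/6.8 = 0.941 mA.
Check: β·I_B = 14.5 mA > I_C = 0.941 mA, confirming saturation.

saturation; I_C ≈ 0.94 mA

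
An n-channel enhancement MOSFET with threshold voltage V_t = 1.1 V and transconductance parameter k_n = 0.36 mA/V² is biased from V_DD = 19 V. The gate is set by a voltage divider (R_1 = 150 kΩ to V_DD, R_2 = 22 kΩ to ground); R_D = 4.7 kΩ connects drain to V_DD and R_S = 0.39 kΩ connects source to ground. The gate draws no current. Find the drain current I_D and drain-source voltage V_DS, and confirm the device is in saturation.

I_D ≈ 0.27 mA, V_DS ≈ 18 V

V_G = V_DD·R_2/(R_1+R_2) = 19×22/172 = 2.43 V.
Assume saturation: I_D = (k_n/2)(V_GS − V_t)² with V_GS = V_G − I_D·R_S = 2.43 − 0.39·I_D.
Substituting gives 0.0274·I_D² − 1.19·I_D + 0.319 = 0, with roots I_D = 0.27 or 43.1 mA.
The root I_D = 43.1 mA gives V_GS = -14.4 V ≤ V_t, so take I_D = 0.27 mA.
Then V_GS = 2.32 V and V_DS = V_DD − I_D(R_D+R_S) = 19 − 0.27×5.09 = 17.6 V.
Saturation requires V_DS ≥ V_GS − V_t = 1.22 V; 17.6 ≥ 1.22 ✓.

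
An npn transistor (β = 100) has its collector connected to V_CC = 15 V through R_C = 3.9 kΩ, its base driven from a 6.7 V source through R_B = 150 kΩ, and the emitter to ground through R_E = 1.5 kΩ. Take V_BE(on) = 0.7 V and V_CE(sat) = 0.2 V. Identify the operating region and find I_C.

active; I_C ≈ 2 mA

Assume active. Base-emitter loop: I_B = (V_BB − V_BE)/(R_B + (β+1)R_E) = (6.7 − 0.7)/(150 + 101×1.5) = 0.0199 mA.
I_C = β·I_B = 100×0.0199 = 1.99 mA.
V_CE = V_CC − I_C·R_C − I_E·R_E = 15 − 1.99×3.9 − 2.01×1.5 = 4.22 V > V_CE(sat), so the active-region assumption holds.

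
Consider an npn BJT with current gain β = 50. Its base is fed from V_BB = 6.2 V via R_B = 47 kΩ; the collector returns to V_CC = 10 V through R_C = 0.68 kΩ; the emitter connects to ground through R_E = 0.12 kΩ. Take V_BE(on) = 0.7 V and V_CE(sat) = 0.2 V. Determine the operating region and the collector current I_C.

active; I_C ≈ 5.2 mA

Assume active. Base-emitter loop: I_B = (V_BB − V_BE)/(R_B + (β+1)R_E) = (6.2 − 0.7)/(47 + 51×0.12) = 0.104 mA.
I_C = β·I_B = 50×0.104 = 5.18 mA.
V_CE = V_CC − I_C·R_C − I_E·R_E = 10 − 5.18×0.68 − 5.28×0.12 = 5.85 V > V_CE(sat), so the active-region assumption holds.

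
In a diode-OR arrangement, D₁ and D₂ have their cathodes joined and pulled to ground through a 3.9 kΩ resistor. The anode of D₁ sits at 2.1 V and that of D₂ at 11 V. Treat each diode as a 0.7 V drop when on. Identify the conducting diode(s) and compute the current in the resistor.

Only D₂ conducts; I_R ≈ 2.6 mA

Assume both conduct. Then node N would need to be at both 2.1−0.7 = 1.4 V and 11−0.7 = 10.3 V, which is impossible.
Assume only D₂ conducts: V_N = 11 − 0.7 = 10.3 V, so I_R = 10.3/3.9 = 2.64 mA.
Check D₁: its anode-to-cathode voltage is 2.1 − 10.3 = -8.2 V < 0.7 V, so it is off. The assumption is consistent.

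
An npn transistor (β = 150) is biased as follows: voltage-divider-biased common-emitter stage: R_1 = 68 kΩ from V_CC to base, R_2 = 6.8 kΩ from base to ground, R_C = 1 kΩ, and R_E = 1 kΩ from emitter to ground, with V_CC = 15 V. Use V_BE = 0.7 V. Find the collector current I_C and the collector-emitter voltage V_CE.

Thevenize the base divider: V_Th = V_CC·R_2/(R_1+R_2) = 15×6.8/74.8 = 1.36 V, R_Th = R_1‖R_2 = 6.18 kΩ.
Base-emitter loop: V_Th = I_B·R_Th + V_BE + (β+1)I_B·R_E, so I_B = (1.36 − 0.7) / (6.18 + 151×1) = 0.00422 mA.
I_C = β·I_B = 150×0.00422 = 0.633 mA, and I_E = (β+1)I_B = 0.638 mA.
V_CE = V_CC − I_C·R_C − I_E·R_E = 15 − 0.633×1 − 0.638×1 = 13.7 V.
V_CE = 13.7 V > 0.2 V confirms active-region operation.

I_C ≈ 0.63 mA, V_CE ≈ 14 V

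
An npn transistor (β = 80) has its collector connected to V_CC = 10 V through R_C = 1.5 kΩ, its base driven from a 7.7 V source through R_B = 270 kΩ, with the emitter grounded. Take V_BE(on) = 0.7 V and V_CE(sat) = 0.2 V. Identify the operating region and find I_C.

active; I_C ≈ 2.1 mA

Assume active. Base-emitter loop: I_B = (V_BB − V_BE)/R_B = (7.7 − 0.7)/270 = 0.0259 mA.
I_C = β·I_B = 80×0.0259 = 2.07 mA.
V_CE = V_CC − I_C·R_C = 10 − 2.07×1.5 = 6.89 V > V_CE(sat), so the active-region assumption holds.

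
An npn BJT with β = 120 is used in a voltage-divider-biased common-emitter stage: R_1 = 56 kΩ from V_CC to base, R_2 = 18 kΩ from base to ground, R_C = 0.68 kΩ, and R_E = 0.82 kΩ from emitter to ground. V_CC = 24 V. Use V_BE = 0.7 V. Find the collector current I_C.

I_C ≈ 5.5 mA

Thevenize the base divider: V_Th = V_CC·R_2/(R_1+R_2) = 24×18/74 = 5.84 V, R_Th = R_1‖R_2 = 13.6 kΩ.
Base-emitter loop: V_Th = I_B·R_Th + V_BE + (β+1)I_B·R_E, so I_B = (5.84 − 0.7) / (13.6 + 121×0.82) = 0.0455 mA.
I_C = β·I_B = 120×0.0455 = 5.46 mA, and I_E = (β+1)I_B = 5.51 mA.
V_CE = V_CC − I_C·R_C − I_E·R_E = 24 − 5.46×0.68 − 5.51×0.82 = 15.8 V.
V_CE = 15.8 V > 0.2 V confirms active-region operation.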